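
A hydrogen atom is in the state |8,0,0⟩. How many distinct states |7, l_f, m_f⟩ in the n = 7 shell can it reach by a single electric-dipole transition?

3

E1 requires Δl = ±1, so l_f ∈ {-1, 1}; with 0 ≤ l_f ≤ n_f−1 = 6, the allowed l_f values are {1}.
For l_f = 1: m_f ∈ {m_i−1, m_i, m_i+1} ∩ [−1, 1] = {-1, 0, 1} → 3 states.
Total: 3.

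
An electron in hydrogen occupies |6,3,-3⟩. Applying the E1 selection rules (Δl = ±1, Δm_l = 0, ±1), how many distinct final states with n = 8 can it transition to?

4

E1 requires Δl = ±1, so l_f ∈ {2, 4}; with 0 ≤ l_f ≤ n_f−1 = 7, the allowed l_f values are {2, 4}.
For l_f = 2: m_f ∈ {m_i−1, m_i, m_i+1} ∩ [−2, 2] = {-2} → 1 state.
For l_f = 4: m_f ∈ {m_i−1, m_i, m_i+1} ∩ [−4, 4] = {-4, -3, -2} → 3 states.
Total: 4.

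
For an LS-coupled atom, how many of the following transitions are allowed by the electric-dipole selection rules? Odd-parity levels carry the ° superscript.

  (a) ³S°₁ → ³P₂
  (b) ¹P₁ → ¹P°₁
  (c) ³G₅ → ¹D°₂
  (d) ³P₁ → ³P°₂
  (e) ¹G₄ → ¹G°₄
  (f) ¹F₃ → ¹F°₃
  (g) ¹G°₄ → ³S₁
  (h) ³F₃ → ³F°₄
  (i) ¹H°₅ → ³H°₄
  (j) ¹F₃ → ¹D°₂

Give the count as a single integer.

7

(a) allowed
(b) allowed
(c) forbidden (ΔS, ΔL, ΔJ fail)
(d) allowed
(e) allowed
(f) allowed
(g) forbidden (ΔS, ΔL, ΔJ fail)
(h) allowed
(i) forbidden (parity, ΔS fail)
(j) allowed
Total allowed: 7 of 10.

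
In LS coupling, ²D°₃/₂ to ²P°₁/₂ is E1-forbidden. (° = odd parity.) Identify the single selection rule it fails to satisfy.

Initial level: S=1/2, L=2, J=3/2, parity odd. Final level: S=1/2, L=1, J=1/2, parity odd.
Parity must change: odd → odd — fails.
ΔS = 0: S: 1/2 → 1/2 — ok.
ΔL = 0, ±1 (not L=0↔0): L: 2 → 1, ΔL = -1 — ok.
ΔJ = 0, ±1 (not J=0↔0): J: 3/2 → 1/2, ΔJ = -1 — ok.

parity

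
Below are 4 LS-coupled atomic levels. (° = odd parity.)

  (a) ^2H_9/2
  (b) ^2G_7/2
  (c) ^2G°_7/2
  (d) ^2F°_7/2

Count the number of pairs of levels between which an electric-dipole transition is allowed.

3

(a)–(b): forbidden (parity).
(a)–(c): allowed.
(a)–(d): forbidden (ΔL).
(b)–(c): allowed.
(b)–(d): allowed.
(c)–(d): forbidden (parity).
Allowed pairs: 3 of 6.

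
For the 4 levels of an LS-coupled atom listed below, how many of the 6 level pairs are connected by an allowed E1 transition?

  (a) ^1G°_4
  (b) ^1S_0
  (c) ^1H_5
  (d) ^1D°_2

(a)–(b): forbidden (ΔL, ΔJ).
(a)–(c): allowed.
(a)–(d): forbidden (parity, ΔL, ΔJ).
(b)–(c): forbidden (parity, ΔL, ΔJ).
(b)–(d): forbidden (ΔL, ΔJ).
(c)–(d): forbidden (ΔL, ΔJ).
Allowed pairs: 1 of 6.

1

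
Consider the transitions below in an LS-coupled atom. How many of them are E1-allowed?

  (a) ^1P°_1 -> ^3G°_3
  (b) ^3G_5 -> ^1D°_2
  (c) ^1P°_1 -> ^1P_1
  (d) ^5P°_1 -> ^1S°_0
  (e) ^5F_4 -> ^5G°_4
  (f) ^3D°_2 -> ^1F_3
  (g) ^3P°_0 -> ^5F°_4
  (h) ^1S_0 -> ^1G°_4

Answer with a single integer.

(a) forbidden (parity, ΔS, ΔL, ΔJ fail)
(b) forbidden (ΔS, ΔL, ΔJ fail)
(c) allowed
(d) forbidden (parity, ΔS fail)
(e) allowed
(f) forbidden (ΔS fails)
(g) forbidden (parity, ΔS, ΔL, ΔJ fail)
(h) forbidden (ΔL, ΔJ fail)
Total allowed: 2 of 8.

2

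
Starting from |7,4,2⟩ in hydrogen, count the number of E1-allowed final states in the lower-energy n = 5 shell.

3

E1 requires Δl = ±1, so l_f ∈ {3, 5}; with 0 ≤ l_f ≤ n_f−1 = 4, the allowed l_f values are {3}.
For l_f = 3: m_f ∈ {m_i−1, m_i, m_i+1} ∩ [−3, 3] = {1, 2, 3} → 3 states.
Total: 3.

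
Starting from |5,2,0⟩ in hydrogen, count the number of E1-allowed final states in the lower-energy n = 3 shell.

3

E1 requires Δl = ±1, so l_f ∈ {1, 3}; with 0 ≤ l_f ≤ n_f−1 = 2, the allowed l_f values are {1}.
For l_f = 1: m_f ∈ {m_i−1, m_i, m_i+1} ∩ [−1, 1] = {-1, 0, 1} → 3 states.
Total: 3.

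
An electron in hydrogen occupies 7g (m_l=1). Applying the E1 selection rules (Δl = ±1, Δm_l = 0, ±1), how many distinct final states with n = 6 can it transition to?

6

E1 requires Δl = ±1, so l_f ∈ {3, 5}; with 0 ≤ l_f ≤ n_f−1 = 5, the allowed l_f values are {3, 5}.
For l_f = 3: m_f ∈ {m_i−1, m_i, m_i+1} ∩ [−3, 3] = {0, 1, 2} → 3 states.
For l_f = 5: m_f ∈ {m_i−1, m_i, m_i+1} ∩ [−5, 5] = {0, 1, 2} → 3 states.
Total: 6.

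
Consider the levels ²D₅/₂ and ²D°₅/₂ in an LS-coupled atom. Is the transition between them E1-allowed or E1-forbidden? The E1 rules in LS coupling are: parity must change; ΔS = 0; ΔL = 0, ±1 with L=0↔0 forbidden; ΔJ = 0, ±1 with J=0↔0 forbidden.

allowed

Initial level: S=1/2, L=2, J=5/2, parity even. Final level: S=1/2, L=2, J=5/2, parity odd.
ΔJ = 0, ±1 (not J=0↔0): J: 5/2 → 5/2, ΔJ = +0 — passes.
ΔS = 0: S: 1/2 → 1/2 — passes.
ΔL = 0, ±1 (not L=0↔0): L: 2 → 2, ΔL = +0 — passes.
Parity must change: even → odd — passes.
All four E1 rules are satisfied.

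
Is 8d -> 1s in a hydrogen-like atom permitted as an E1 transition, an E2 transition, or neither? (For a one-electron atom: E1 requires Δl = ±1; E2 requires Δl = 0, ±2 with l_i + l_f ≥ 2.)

Δl = 0 − 2 = -2; l_i + l_f = 2.
E1 (Δl = ±1): not satisfied.
E2 (Δl = 0,±2, l_i+l_f ≥ 2): satisfied.

E2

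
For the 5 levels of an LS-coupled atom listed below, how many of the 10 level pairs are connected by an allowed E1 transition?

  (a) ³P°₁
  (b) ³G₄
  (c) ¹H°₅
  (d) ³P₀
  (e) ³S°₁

(a)–(b): forbidden (ΔL, ΔJ).
(a)–(c): forbidden (parity, ΔS, ΔL, ΔJ).
(a)–(d): allowed.
(a)–(e): forbidden (parity).
(b)–(c): forbidden (ΔS).
(b)–(d): forbidden (parity, ΔL, ΔJ).
(b)–(e): forbidden (ΔL, ΔJ).
(c)–(d): forbidden (ΔS, ΔL, ΔJ).
(c)–(e): forbidden (parity, ΔS, ΔL, ΔJ).
(d)–(e): allowed.
Allowed pairs: 2 of 10.

2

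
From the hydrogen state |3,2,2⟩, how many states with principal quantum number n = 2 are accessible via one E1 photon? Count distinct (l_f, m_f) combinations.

E1 requires Δl = ±1, so l_f ∈ {1, 3}; with 0 ≤ l_f ≤ n_f−1 = 1, the allowed l_f values are {1}.
For l_f = 1: m_f ∈ {m_i−1, m_i, m_i+1} ∩ [−1, 1] = {1} → 1 state.
Total: 1.

1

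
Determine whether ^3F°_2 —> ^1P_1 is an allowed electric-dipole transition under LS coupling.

Parity must change: odd → even — satisfied.
ΔS = 0: S: 1 → 0 — violated.
ΔL = 0, ±1 (not L=0↔0): L: 3 → 1, ΔL = -2 — violated.
ΔJ = 0, ±1 (not J=0↔0): J: 2 → 1, ΔJ = -1 — satisfied.
Rule(s) violated: ΔS, ΔL.

forbidden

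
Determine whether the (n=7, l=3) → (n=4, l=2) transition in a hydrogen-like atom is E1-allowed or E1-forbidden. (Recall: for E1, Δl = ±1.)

l: 3 → 2 (Δl = -1). Δl = ±1 passes.
All E1 selection rules are satisfied.

allowed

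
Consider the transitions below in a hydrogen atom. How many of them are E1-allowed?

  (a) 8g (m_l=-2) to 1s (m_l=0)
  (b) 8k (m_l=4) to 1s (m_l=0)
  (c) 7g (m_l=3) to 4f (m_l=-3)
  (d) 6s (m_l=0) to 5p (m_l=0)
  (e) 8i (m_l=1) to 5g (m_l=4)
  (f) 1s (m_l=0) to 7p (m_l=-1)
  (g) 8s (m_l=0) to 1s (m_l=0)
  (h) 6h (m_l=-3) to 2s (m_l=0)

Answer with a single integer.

2

(a) forbidden — Δl = -4 (E1 requires Δl = ±1); Δm_l = +2 (E1 requires Δm_l = 0, ±1)
(b) forbidden — Δl = -7 (E1 requires Δl = ±1); Δm_l = -4 (E1 requires Δm_l = 0, ±1)
(c) forbidden — Δm_l = -6 (E1 requires Δm_l = 0, ±1)
(d) allowed
(e) forbidden — Δl = -2 (E1 requires Δl = ±1); Δm_l = +3 (E1 requires Δm_l = 0, ±1)
(f) allowed
(g) forbidden — Δl = +0 (E1 requires Δl = ±1)
(h) forbidden — Δl = -5 (E1 requires Δl = ±1); Δm_l = +3 (E1 requires Δm_l = 0, ±1)
Total allowed: 2 of 8.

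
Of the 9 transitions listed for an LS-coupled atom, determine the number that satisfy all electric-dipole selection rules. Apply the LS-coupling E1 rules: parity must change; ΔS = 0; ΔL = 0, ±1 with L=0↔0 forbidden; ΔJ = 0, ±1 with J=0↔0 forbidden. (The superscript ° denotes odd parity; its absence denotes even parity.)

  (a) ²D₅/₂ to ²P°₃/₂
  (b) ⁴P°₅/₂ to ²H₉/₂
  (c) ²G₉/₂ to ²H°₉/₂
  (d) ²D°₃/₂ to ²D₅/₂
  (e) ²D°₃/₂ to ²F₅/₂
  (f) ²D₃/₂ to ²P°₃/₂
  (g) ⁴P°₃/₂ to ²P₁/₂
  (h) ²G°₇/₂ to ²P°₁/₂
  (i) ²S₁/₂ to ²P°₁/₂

6

(a) allowed
(b) forbidden (ΔS, ΔL, ΔJ fail)
(c) allowed
(d) allowed
(e) allowed
(f) allowed
(g) forbidden (ΔS fails)
(h) forbidden (parity, ΔL, ΔJ fail)
(i) allowed
Total allowed: 6 of 9.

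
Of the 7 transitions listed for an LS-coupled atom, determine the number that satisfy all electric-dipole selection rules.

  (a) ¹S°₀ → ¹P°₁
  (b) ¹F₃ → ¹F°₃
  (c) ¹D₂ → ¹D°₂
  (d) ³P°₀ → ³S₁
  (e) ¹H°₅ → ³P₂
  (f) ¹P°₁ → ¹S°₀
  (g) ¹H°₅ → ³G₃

3

(a) forbidden (parity fails)
(b) allowed
(c) allowed
(d) allowed
(e) forbidden (ΔS, ΔL, ΔJ fail)
(f) forbidden (parity fails)
(g) forbidden (ΔS, ΔJ fail)
Total allowed: 3 of 7.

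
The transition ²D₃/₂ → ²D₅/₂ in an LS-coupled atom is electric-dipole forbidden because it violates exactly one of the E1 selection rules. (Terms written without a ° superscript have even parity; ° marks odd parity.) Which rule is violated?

Parity must change: even → even — fails.
ΔS = 0: S: 1/2 → 1/2 — passes.
ΔL = 0, ±1 (not L=0↔0): L: 2 → 2, ΔL = +0 — passes.
ΔJ = 0, ±1 (not J=0↔0): J: 3/2 → 5/2, ΔJ = +1 — passes.

parity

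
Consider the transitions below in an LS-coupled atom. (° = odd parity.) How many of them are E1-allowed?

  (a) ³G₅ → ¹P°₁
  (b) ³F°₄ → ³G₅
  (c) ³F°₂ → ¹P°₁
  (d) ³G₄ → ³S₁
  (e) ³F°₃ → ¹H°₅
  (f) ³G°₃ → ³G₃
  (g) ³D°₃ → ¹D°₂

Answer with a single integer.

2

(a) forbidden (ΔS, ΔL, ΔJ fail)
(b) allowed
(c) forbidden (parity, ΔS, ΔL fail)
(d) forbidden (parity, ΔL, ΔJ fail)
(e) forbidden (parity, ΔS, ΔL, ΔJ fail)
(f) allowed
(g) forbidden (parity, ΔS fail)
Total allowed: 2 of 7.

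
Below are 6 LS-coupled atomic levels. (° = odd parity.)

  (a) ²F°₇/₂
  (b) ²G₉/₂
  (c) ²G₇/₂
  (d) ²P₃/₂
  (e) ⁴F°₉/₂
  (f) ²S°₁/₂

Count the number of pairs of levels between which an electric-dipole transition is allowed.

(a)–(b): allowed.
(a)–(c): allowed.
(a)–(d): forbidden (ΔL, ΔJ).
(a)–(e): forbidden (parity, ΔS).
(a)–(f): forbidden (parity, ΔL, ΔJ).
(b)–(c): forbidden (parity).
(b)–(d): forbidden (parity, ΔL, ΔJ).
(b)–(e): forbidden (ΔS).
(b)–(f): forbidden (ΔL, ΔJ).
(c)–(d): forbidden (parity, ΔL, ΔJ).
(c)–(e): forbidden (ΔS).
(c)–(f): forbidden (ΔL, ΔJ).
(d)–(e): forbidden (ΔS, ΔL, ΔJ).
(d)–(f): allowed.
(e)–(f): forbidden (parity, ΔS, ΔL, ΔJ).
Allowed pairs: 3 of 15.

3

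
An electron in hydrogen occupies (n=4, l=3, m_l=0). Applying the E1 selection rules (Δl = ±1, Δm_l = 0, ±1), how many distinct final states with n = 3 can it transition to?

E1 requires Δl = ±1, so l_f ∈ {2, 4}; with 0 ≤ l_f ≤ n_f−1 = 2, the allowed l_f values are {2}.
For l_f = 2: m_f ∈ {m_i−1, m_i, m_i+1} ∩ [−2, 2] = {-1, 0, 1} → 3 states.
Total: 3.

3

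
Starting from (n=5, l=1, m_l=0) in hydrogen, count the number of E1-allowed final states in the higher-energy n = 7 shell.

E1 requires Δl = ±1, so l_f ∈ {0, 2}; with 0 ≤ l_f ≤ n_f−1 = 6, the allowed l_f values are {0, 2}.
For l_f = 0: m_f ∈ {m_i−1, m_i, m_i+1} ∩ [−0, 0] = {0} → 1 state.
For l_f = 2: m_f ∈ {m_i−1, m_i, m_i+1} ∩ [−2, 2] = {-1, 0, 1} → 3 states.
Total: 4.

4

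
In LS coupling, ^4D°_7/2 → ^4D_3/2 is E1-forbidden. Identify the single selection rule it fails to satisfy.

Reading off the term symbols: S 3/2→3/2, L 2→2, J 7/2→3/2, parity odd→even.
ΔS = 0: S: 3/2 → 3/2 — ok.
ΔL = 0, ±1 (not L=0↔0): L: 2 → 2, ΔL = +0 — ok.
ΔJ = 0, ±1 (not J=0↔0): J: 7/2 → 3/2, ΔJ = -2 — fails.
Parity must change: odd → even — ok.

the ΔJ = 0, ±1 rule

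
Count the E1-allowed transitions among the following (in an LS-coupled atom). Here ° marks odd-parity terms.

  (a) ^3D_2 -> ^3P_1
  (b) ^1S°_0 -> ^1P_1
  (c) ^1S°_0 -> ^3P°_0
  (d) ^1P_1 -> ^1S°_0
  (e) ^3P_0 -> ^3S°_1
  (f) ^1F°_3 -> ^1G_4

4

(a) forbidden (parity fails)
(b) allowed
(c) forbidden (parity, ΔS, ΔJ fail)
(d) allowed
(e) allowed
(f) allowed
Total allowed: 4 of 6.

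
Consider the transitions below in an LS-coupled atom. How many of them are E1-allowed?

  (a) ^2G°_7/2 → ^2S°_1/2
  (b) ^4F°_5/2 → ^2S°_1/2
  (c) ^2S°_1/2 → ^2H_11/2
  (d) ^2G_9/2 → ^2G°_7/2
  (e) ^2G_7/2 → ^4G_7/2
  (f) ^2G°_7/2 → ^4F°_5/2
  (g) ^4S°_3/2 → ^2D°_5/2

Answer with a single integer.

(a) forbidden (parity, ΔL, ΔJ fail)
(b) forbidden (parity, ΔS, ΔL, ΔJ fail)
(c) forbidden (ΔL, ΔJ fail)
(d) allowed
(e) forbidden (parity, ΔS fail)
(f) forbidden (parity, ΔS fail)
(g) forbidden (parity, ΔS, ΔL fail)
Total allowed: 1 of 7.

1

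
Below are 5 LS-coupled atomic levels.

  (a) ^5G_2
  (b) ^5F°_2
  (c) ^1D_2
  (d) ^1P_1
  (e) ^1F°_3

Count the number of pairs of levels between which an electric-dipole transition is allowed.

2

(a)–(b): allowed.
(a)–(c): forbidden (parity, ΔS, ΔL).
(a)–(d): forbidden (parity, ΔS, ΔL).
(a)–(e): forbidden (ΔS).
(b)–(c): forbidden (ΔS).
(b)–(d): forbidden (ΔS, ΔL).
(b)–(e): forbidden (parity, ΔS).
(c)–(d): forbidden (parity).
(c)–(e): allowed.
(d)–(e): forbidden (ΔL, ΔJ).
Allowed pairs: 2 of 10.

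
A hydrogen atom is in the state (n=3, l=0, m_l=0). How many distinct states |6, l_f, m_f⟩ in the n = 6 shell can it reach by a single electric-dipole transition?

E1 requires Δl = ±1, so l_f ∈ {-1, 1}; with 0 ≤ l_f ≤ n_f−1 = 5, the allowed l_f values are {1}.
For l_f = 1: m_f ∈ {m_i−1, m_i, m_i+1} ∩ [−1, 1] = {-1, 0, 1} → 3 states.
Total: 3.

3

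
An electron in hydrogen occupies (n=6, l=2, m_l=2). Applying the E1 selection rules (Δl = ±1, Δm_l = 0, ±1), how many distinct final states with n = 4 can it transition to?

4

E1 requires Δl = ±1, so l_f ∈ {1, 3}; with 0 ≤ l_f ≤ n_f−1 = 3, the allowed l_f values are {1, 3}.
For l_f = 1: m_f ∈ {m_i−1, m_i, m_i+1} ∩ [−1, 1] = {1} → 1 state.
For l_f = 3: m_f ∈ {m_i−1, m_i, m_i+1} ∩ [−3, 3] = {1, 2, 3} → 3 states.
Total: 4.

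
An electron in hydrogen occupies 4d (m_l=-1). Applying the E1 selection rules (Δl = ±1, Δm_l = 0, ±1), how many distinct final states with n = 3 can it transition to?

E1 requires Δl = ±1, so l_f ∈ {1, 3}; with 0 ≤ l_f ≤ n_f−1 = 2, the allowed l_f values are {1}.
For l_f = 1: m_f ∈ {m_i−1, m_i, m_i+1} ∩ [−1, 1] = {-1, 0} → 2 states.
Total: 2.

2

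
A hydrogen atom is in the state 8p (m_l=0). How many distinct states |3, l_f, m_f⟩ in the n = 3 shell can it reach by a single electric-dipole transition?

E1 requires Δl = ±1, so l_f ∈ {0, 2}; with 0 ≤ l_f ≤ n_f−1 = 2, the allowed l_f values are {0, 2}.
For l_f = 0: m_f ∈ {m_i−1, m_i, m_i+1} ∩ [−0, 0] = {0} → 1 state.
For l_f = 2: m_f ∈ {m_i−1, m_i, m_i+1} ∩ [−2, 2] = {-1, 0, 1} → 3 states.
Total: 4.

4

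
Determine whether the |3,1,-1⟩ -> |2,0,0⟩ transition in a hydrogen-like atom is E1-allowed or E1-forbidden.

l: 1 → 0 (Δl = -1). Δl = ±1 passes.
Δm_l = 0 − (-1) = +1. E1 requires Δm_l = 0, ±1: passes.
All E1 selection rules are satisfied.

allowed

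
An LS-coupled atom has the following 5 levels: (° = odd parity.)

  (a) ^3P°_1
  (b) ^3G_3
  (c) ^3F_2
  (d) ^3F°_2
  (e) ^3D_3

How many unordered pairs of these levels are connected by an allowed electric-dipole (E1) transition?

3

(a)–(b): forbidden (ΔL, ΔJ).
(a)–(c): forbidden (ΔL).
(a)–(d): forbidden (parity, ΔL).
(a)–(e): forbidden (ΔJ).
(b)–(c): forbidden (parity).
(b)–(d): allowed.
(b)–(e): forbidden (parity, ΔL).
(c)–(d): allowed.
(c)–(e): forbidden (parity).
(d)–(e): allowed.
Allowed pairs: 3 of 10.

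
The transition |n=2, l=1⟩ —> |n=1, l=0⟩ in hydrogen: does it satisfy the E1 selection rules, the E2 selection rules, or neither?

Δl = 0 − 1 = -1; l_i + l_f = 1.
E1 (Δl = ±1): satisfied.
E2 (Δl = 0,±2, l_i+l_f ≥ 2): not satisfied.

E1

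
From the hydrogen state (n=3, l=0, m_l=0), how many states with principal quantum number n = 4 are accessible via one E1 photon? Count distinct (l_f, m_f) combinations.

E1 requires Δl = ±1, so l_f ∈ {-1, 1}; with 0 ≤ l_f ≤ n_f−1 = 3, the allowed l_f values are {1}.
For l_f = 1: m_f ∈ {m_i−1, m_i, m_i+1} ∩ [−1, 1] = {-1, 0, 1} → 3 states.
Total: 3.

3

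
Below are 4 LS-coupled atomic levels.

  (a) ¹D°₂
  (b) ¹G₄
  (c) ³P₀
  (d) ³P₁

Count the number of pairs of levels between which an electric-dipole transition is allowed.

(a)–(b): forbidden (ΔL, ΔJ).
(a)–(c): forbidden (ΔS, ΔJ).
(a)–(d): forbidden (ΔS).
(b)–(c): forbidden (parity, ΔS, ΔL, ΔJ).
(b)–(d): forbidden (parity, ΔS, ΔL, ΔJ).
(c)–(d): forbidden (parity).
Allowed pairs: 0 of 6.

0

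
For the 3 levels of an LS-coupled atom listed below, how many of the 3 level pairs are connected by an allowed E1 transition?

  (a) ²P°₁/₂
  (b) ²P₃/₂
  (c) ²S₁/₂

2

(a)–(b): allowed.
(a)–(c): allowed.
(b)–(c): forbidden (parity).
Allowed pairs: 2 of 3.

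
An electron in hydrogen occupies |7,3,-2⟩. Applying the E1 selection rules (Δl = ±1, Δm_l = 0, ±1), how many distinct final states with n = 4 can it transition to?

2

E1 requires Δl = ±1, so l_f ∈ {2, 4}; with 0 ≤ l_f ≤ n_f−1 = 3, the allowed l_f values are {2}.
For l_f = 2: m_f ∈ {m_i−1, m_i, m_i+1} ∩ [−2, 2] = {-2, -1} → 2 states.
Total: 2.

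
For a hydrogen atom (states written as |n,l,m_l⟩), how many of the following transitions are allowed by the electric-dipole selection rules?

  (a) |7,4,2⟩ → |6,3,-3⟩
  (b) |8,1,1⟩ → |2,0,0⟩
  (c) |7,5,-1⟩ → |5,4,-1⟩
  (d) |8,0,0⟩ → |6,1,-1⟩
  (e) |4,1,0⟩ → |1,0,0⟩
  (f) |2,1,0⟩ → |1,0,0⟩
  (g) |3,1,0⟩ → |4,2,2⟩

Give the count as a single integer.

5

(a) forbidden — Δm_l = -5 (E1 requires Δm_l = 0, ±1)
(b) allowed
(c) allowed
(d) allowed
(e) allowed
(f) allowed
(g) forbidden — Δm_l = +2 (E1 requires Δm_l = 0, ±1)
Total allowed: 5 of 7.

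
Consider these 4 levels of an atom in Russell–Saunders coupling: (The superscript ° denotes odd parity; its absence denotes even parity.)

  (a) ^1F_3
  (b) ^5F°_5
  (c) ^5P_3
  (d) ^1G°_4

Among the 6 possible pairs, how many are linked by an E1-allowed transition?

1

(a)–(b): forbidden (ΔS, ΔJ).
(a)–(c): forbidden (parity, ΔS, ΔL).
(a)–(d): allowed.
(b)–(c): forbidden (ΔL, ΔJ).
(b)–(d): forbidden (parity, ΔS).
(c)–(d): forbidden (ΔS, ΔL).
Allowed pairs: 1 of 6.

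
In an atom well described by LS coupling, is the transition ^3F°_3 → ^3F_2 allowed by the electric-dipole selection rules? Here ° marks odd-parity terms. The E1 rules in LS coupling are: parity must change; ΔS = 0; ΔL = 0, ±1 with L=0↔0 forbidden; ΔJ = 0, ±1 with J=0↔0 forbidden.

Initial level: S=1, L=3, J=3, parity odd. Final level: S=1, L=3, J=2, parity even.
Parity must change: odd → even — passes.
ΔS = 0: S: 1 → 1 — passes.
ΔL = 0, ±1 (not L=0↔0): L: 3 → 3, ΔL = +0 — passes.
ΔJ = 0, ±1 (not J=0↔0): J: 3 → 2, ΔJ = -1 — passes.
All four E1 rules are satisfied.

allowed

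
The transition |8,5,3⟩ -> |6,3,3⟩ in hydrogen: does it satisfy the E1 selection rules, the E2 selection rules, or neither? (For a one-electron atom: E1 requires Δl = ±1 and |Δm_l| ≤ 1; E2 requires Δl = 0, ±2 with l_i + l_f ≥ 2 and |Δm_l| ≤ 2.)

Δl = 3 − 5 = -2; l_i + l_f = 8.
Δm_l = +0.
E1 (Δl = ±1, |Δm_l| ≤ 1): not satisfied.
E2 (Δl = 0,±2, l_i+l_f ≥ 2, |Δm_l| ≤ 2): satisfied.

E2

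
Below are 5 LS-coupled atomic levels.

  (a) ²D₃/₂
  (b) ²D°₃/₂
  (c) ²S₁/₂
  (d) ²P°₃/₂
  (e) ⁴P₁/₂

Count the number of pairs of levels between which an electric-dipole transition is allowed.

(a)–(b): allowed.
(a)–(c): forbidden (parity, ΔL).
(a)–(d): allowed.
(a)–(e): forbidden (parity, ΔS).
(b)–(c): forbidden (ΔL).
(b)–(d): forbidden (parity).
(b)–(e): forbidden (ΔS).
(c)–(d): allowed.
(c)–(e): forbidden (parity, ΔS).
(d)–(e): forbidden (ΔS).
Allowed pairs: 3 of 10.

3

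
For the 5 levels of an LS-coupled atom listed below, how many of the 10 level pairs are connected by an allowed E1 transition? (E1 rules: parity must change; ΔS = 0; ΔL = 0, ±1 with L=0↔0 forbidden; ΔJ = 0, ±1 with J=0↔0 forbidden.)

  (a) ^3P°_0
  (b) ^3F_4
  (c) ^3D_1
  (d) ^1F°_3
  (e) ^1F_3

2

(a)–(b): forbidden (ΔL, ΔJ).
(a)–(c): allowed.
(a)–(d): forbidden (parity, ΔS, ΔL, ΔJ).
(a)–(e): forbidden (ΔS, ΔL, ΔJ).
(b)–(c): forbidden (parity, ΔJ).
(b)–(d): forbidden (ΔS).
(b)–(e): forbidden (parity, ΔS).
(c)–(d): forbidden (ΔS, ΔJ).
(c)–(e): forbidden (parity, ΔS, ΔJ).
(d)–(e): allowed.
Allowed pairs: 2 of 10.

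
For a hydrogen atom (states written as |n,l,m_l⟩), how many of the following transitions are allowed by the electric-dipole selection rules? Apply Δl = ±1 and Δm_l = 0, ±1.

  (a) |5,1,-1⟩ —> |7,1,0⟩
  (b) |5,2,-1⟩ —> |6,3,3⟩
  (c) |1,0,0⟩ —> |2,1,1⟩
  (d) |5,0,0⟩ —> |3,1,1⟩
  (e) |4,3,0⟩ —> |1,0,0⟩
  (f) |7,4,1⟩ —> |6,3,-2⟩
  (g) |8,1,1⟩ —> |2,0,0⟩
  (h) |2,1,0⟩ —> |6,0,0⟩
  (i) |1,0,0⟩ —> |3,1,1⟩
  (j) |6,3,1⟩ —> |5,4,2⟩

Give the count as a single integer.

(a) forbidden — Δl = +0 (E1 requires Δl = ±1)
(b) forbidden — Δm_l = +4 (E1 requires Δm_l = 0, ±1)
(c) allowed
(d) allowed
(e) forbidden — Δl = -3 (E1 requires Δl = ±1)
(f) forbidden — Δm_l = -3 (E1 requires Δm_l = 0, ±1)
(g) allowed
(h) allowed
(i) allowed
(j) allowed
Total allowed: 6 of 10.

6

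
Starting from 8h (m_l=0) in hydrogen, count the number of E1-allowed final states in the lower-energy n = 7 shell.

E1 requires Δl = ±1, so l_f ∈ {4, 6}; with 0 ≤ l_f ≤ n_f−1 = 6, the allowed l_f values are {4, 6}.
For l_f = 4: m_f ∈ {m_i−1, m_i, m_i+1} ∩ [−4, 4] = {-1, 0, 1} → 3 states.
For l_f = 6: m_f ∈ {m_i−1, m_i, m_i+1} ∩ [−6, 6] = {-1, 0, 1} → 3 states.
Total: 6.

6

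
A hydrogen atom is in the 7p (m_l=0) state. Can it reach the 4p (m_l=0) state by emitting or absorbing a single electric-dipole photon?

Initial l = 1, final l = 1, so Δl = +0. E1 requires Δl = ±1: fails.
m_l: 0 → 0 (Δm_l = +0). |Δm_l| ≤ 1 passes.
The transition is electric-dipole forbidden.

forbidden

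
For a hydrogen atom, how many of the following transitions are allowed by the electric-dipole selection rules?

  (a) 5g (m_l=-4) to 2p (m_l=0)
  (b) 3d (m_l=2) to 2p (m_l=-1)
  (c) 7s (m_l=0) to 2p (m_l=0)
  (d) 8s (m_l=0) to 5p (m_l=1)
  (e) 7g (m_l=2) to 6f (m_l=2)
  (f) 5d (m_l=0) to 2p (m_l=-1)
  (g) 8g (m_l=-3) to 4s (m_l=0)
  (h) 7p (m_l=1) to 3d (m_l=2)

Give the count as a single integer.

(a) forbidden — Δl = -3 (E1 requires Δl = ±1); Δm_l = +4 (E1 requires Δm_l = 0, ±1)
(b) forbidden — Δm_l = -3 (E1 requires Δm_l = 0, ±1)
(c) allowed
(d) allowed
(e) allowed
(f) allowed
(g) forbidden — Δl = -4 (E1 requires Δl = ±1); Δm_l = +3 (E1 requires Δm_l = 0, ±1)
(h) allowed
Total allowed: 5 of 8.

5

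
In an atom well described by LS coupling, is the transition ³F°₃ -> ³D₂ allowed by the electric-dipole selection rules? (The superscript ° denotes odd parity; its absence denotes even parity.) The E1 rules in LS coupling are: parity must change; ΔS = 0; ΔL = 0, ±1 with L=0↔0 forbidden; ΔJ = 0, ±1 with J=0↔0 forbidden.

Initial level: S=1, L=3, J=3, parity odd. Final level: S=1, L=2, J=2, parity even.
ΔS = 0: S: 1 → 1 — ok.
ΔL = 0, ±1 (not L=0↔0): L: 3 → 2, ΔL = -1 — ok.
ΔJ = 0, ±1 (not J=0↔0): J: 3 → 2, ΔJ = -1 — ok.
Parity must change: odd → even — ok.
All four E1 rules are satisfied.

allowed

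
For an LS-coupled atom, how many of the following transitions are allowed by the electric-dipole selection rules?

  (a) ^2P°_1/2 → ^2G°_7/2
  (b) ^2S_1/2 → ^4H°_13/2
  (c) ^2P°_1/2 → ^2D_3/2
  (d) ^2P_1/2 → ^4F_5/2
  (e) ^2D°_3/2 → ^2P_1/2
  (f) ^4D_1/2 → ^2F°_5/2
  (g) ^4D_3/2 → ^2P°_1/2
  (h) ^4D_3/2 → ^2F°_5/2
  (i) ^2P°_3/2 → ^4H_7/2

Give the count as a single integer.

(a) forbidden (parity, ΔL, ΔJ fail)
(b) forbidden (ΔS, ΔL, ΔJ fail)
(c) allowed
(d) forbidden (parity, ΔS, ΔL, ΔJ fail)
(e) allowed
(f) forbidden (ΔS, ΔJ fail)
(g) forbidden (ΔS fails)
(h) forbidden (ΔS fails)
(i) forbidden (ΔS, ΔL, ΔJ fail)
Total allowed: 2 of 9.

2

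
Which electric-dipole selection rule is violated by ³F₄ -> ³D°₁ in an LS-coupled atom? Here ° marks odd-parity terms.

ΔS = 0: S: 1 → 1 — ✓.
ΔJ = 0, ±1 (not J=0↔0): J: 4 → 1, ΔJ = -3 — ✗.
Parity must change: even → odd — ✓.
ΔL = 0, ±1 (not L=0↔0): L: 3 → 2, ΔL = -1 — ✓.

the ΔJ = 0, ±1 rule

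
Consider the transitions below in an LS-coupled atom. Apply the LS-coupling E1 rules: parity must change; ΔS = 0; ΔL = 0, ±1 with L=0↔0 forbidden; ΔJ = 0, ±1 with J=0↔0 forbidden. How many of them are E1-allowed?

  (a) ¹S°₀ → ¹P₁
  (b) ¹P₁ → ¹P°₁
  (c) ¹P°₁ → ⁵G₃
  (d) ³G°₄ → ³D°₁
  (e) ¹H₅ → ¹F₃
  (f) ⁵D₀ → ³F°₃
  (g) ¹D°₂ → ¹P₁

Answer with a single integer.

3

(a) allowed
(b) allowed
(c) forbidden (ΔS, ΔL, ΔJ fail)
(d) forbidden (parity, ΔL, ΔJ fail)
(e) forbidden (parity, ΔL, ΔJ fail)
(f) forbidden (ΔS, ΔJ fail)
(g) allowed
Total allowed: 3 of 7.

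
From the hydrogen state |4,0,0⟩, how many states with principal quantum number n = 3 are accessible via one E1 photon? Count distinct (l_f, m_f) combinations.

E1 requires Δl = ±1, so l_f ∈ {-1, 1}; with 0 ≤ l_f ≤ n_f−1 = 2, the allowed l_f values are {1}.
For l_f = 1: m_f ∈ {m_i−1, m_i, m_i+1} ∩ [−1, 1] = {-1, 0, 1} → 3 states.
Total: 3.

3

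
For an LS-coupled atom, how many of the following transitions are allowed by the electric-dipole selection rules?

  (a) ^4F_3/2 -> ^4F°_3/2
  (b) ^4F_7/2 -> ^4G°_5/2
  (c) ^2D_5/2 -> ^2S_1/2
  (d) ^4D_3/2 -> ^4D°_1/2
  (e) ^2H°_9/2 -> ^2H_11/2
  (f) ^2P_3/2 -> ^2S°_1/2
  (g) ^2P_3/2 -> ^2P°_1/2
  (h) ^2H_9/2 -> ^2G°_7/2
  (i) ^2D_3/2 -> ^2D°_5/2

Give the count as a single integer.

8

(a) allowed
(b) allowed
(c) forbidden (parity, ΔL, ΔJ fail)
(d) allowed
(e) allowed
(f) allowed
(g) allowed
(h) allowed
(i) allowed
Total allowed: 8 of 9.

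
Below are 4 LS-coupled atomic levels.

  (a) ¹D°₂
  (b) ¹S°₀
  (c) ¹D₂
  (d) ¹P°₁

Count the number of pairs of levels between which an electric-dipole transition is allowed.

2

(a)–(b): forbidden (parity, ΔL, ΔJ).
(a)–(c): allowed.
(a)–(d): forbidden (parity).
(b)–(c): forbidden (ΔL, ΔJ).
(b)–(d): forbidden (parity).
(c)–(d): allowed.
Allowed pairs: 2 of 6.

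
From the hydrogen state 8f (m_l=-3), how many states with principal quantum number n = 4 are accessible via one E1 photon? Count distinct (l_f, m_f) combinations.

1

E1 requires Δl = ±1, so l_f ∈ {2, 4}; with 0 ≤ l_f ≤ n_f−1 = 3, the allowed l_f values are {2}.
For l_f = 2: m_f ∈ {m_i−1, m_i, m_i+1} ∩ [−2, 2] = {-2} → 1 state.
Total: 1.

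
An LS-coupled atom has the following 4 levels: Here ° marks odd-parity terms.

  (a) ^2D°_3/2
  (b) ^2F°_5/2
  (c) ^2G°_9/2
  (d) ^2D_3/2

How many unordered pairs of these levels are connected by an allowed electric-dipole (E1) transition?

(a)–(b): forbidden (parity).
(a)–(c): forbidden (parity, ΔL, ΔJ).
(a)–(d): allowed.
(b)–(c): forbidden (parity, ΔJ).
(b)–(d): allowed.
(c)–(d): forbidden (ΔL, ΔJ).
Allowed pairs: 2 of 6.

2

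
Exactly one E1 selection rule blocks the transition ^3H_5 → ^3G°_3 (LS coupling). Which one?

the ΔJ = 0, ±1 rule

Parity must change: even → odd — satisfied.
ΔS = 0: S: 1 → 1 — satisfied.
ΔL = 0, ±1 (not L=0↔0): L: 5 → 4, ΔL = -1 — satisfied.
ΔJ = 0, ±1 (not J=0↔0): J: 5 → 3, ΔJ = -2 — violated.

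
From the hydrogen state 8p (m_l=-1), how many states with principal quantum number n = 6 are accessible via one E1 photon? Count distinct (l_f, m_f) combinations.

E1 requires Δl = ±1, so l_f ∈ {0, 2}; with 0 ≤ l_f ≤ n_f−1 = 5, the allowed l_f values are {0, 2}.
For l_f = 0: m_f ∈ {m_i−1, m_i, m_i+1} ∩ [−0, 0] = {0} → 1 state.
For l_f = 2: m_f ∈ {m_i−1, m_i, m_i+1} ∩ [−2, 2] = {-2, -1, 0} → 3 states.
Total: 4.

4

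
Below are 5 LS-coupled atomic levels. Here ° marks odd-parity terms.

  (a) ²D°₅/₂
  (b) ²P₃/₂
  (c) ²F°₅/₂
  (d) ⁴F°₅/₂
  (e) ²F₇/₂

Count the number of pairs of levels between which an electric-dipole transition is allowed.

3

(a)–(b): allowed.
(a)–(c): forbidden (parity).
(a)–(d): forbidden (parity, ΔS).
(a)–(e): allowed.
(b)–(c): forbidden (ΔL).
(b)–(d): forbidden (ΔS, ΔL).
(b)–(e): forbidden (parity, ΔL, ΔJ).
(c)–(d): forbidden (parity, ΔS).
(c)–(e): allowed.
(d)–(e): forbidden (ΔS).
Allowed pairs: 3 of 10.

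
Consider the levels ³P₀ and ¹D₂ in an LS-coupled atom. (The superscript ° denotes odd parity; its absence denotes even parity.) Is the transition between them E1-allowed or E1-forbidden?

forbidden

Reading off the term symbols: S 1→0, L 1→2, J 0→2, parity even→even.
Parity must change: even → even — fails.
ΔS = 0: S: 1 → 0 — fails.
ΔL = 0, ±1 (not L=0↔0): L: 1 → 2, ΔL = +1 — passes.
ΔJ = 0, ±1 (not J=0↔0): J: 0 → 2, ΔJ = +2 — fails.
Rule(s) violated: parity, ΔS, ΔJ.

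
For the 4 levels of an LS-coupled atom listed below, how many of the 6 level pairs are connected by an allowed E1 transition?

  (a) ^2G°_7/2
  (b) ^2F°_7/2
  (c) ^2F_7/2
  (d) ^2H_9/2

(a)–(b): forbidden (parity).
(a)–(c): allowed.
(a)–(d): allowed.
(b)–(c): allowed.
(b)–(d): forbidden (ΔL).
(c)–(d): forbidden (parity, ΔL).
Allowed pairs: 3 of 6.

3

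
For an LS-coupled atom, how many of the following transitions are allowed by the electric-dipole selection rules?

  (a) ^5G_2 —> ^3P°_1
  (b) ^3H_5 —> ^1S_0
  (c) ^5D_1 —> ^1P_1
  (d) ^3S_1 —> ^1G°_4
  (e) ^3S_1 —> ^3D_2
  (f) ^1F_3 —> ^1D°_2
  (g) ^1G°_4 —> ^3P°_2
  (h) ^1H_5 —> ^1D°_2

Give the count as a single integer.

(a) forbidden (ΔS, ΔL fail)
(b) forbidden (parity, ΔS, ΔL, ΔJ fail)
(c) forbidden (parity, ΔS fail)
(d) forbidden (ΔS, ΔL, ΔJ fail)
(e) forbidden (parity, ΔL fail)
(f) allowed
(g) forbidden (parity, ΔS, ΔL, ΔJ fail)
(h) forbidden (ΔL, ΔJ fail)
Total allowed: 1 of 8.

1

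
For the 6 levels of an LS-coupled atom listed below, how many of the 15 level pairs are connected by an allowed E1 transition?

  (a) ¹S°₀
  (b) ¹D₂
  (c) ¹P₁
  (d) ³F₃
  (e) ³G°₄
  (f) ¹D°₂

(a)–(b): forbidden (ΔL, ΔJ).
(a)–(c): allowed.
(a)–(d): forbidden (ΔS, ΔL, ΔJ).
(a)–(e): forbidden (parity, ΔS, ΔL, ΔJ).
(a)–(f): forbidden (parity, ΔL, ΔJ).
(b)–(c): forbidden (parity).
(b)–(d): forbidden (parity, ΔS).
(b)–(e): forbidden (ΔS, ΔL, ΔJ).
(b)–(f): allowed.
(c)–(d): forbidden (parity, ΔS, ΔL, ΔJ).
(c)–(e): forbidden (ΔS, ΔL, ΔJ).
(c)–(f): allowed.
(d)–(e): allowed.
(d)–(f): forbidden (ΔS).
(e)–(f): forbidden (parity, ΔS, ΔL, ΔJ).
Allowed pairs: 4 of 15.

4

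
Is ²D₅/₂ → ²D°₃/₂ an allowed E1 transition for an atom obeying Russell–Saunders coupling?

allowed

Initial level: S=1/2, L=2, J=5/2, parity even. Final level: S=1/2, L=2, J=3/2, parity odd.
Parity must change: even → odd — ok.
ΔS = 0: S: 1/2 → 1/2 — ok.
ΔL = 0, ±1 (not L=0↔0): L: 2 → 2, ΔL = +0 — ok.
ΔJ = 0, ±1 (not J=0↔0): J: 5/2 → 3/2, ΔJ = -1 — ok.
All four E1 rules are satisfied.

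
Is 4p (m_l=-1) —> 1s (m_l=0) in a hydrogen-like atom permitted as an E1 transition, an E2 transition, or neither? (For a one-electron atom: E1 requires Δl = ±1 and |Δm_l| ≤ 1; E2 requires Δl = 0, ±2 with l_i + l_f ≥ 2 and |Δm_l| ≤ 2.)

E1

Δl = 0 − 1 = -1; l_i + l_f = 1.
Δm_l = +1.
E1 (Δl = ±1, |Δm_l| ≤ 1): satisfied.
E2 (Δl = 0,±2, l_i+l_f ≥ 2, |Δm_l| ≤ 2): not satisfied.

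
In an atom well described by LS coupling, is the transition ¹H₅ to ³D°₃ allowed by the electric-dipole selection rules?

Initial level: S=0, L=5, J=5, parity even. Final level: S=1, L=2, J=3, parity odd.
Parity must change: even → odd — ok.
ΔS = 0: S: 0 → 1 — fails.
ΔL = 0, ±1 (not L=0↔0): L: 5 → 2, ΔL = -3 — fails.
ΔJ = 0, ±1 (not J=0↔0): J: 5 → 3, ΔJ = -2 — fails.
Rule(s) violated: ΔS, ΔL, ΔJ.

forbidden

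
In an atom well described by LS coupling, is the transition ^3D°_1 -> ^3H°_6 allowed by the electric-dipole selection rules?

forbidden

Parity must change: odd → odd — ✗.
ΔS = 0: S: 1 → 1 — ✓.
ΔL = 0, ±1 (not L=0↔0): L: 2 → 5, ΔL = +3 — ✗.
ΔJ = 0, ±1 (not J=0↔0): J: 1 → 6, ΔJ = +5 — ✗.
Rule(s) violated: parity, ΔL, ΔJ.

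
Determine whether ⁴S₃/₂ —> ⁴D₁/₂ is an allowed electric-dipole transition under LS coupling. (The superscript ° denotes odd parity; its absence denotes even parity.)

Reading off the term symbols: S 3/2→3/2, L 0→2, J 3/2→1/2, parity even→even.
ΔJ = 0, ±1 (not J=0↔0): J: 3/2 → 1/2, ΔJ = -1 — satisfied.
ΔS = 0: S: 3/2 → 3/2 — satisfied.
Parity must change: even → even — violated.
ΔL = 0, ±1 (not L=0↔0): L: 0 → 2, ΔL = +2 — violated.
Rule(s) violated: parity, ΔL.

forbidden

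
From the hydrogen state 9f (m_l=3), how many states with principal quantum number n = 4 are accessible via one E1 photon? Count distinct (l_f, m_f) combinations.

1

E1 requires Δl = ±1, so l_f ∈ {2, 4}; with 0 ≤ l_f ≤ n_f−1 = 3, the allowed l_f values are {2}.
For l_f = 2: m_f ∈ {m_i−1, m_i, m_i+1} ∩ [−2, 2] = {2} → 1 state.
Total: 1.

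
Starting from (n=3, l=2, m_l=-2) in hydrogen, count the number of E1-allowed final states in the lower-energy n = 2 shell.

E1 requires Δl = ±1, so l_f ∈ {1, 3}; with 0 ≤ l_f ≤ n_f−1 = 1, the allowed l_f values are {1}.
For l_f = 1: m_f ∈ {m_i−1, m_i, m_i+1} ∩ [−1, 1] = {-1} → 1 state.
Total: 1.

1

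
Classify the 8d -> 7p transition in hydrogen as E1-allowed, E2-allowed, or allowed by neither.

Δl = 1 − 2 = -1; l_i + l_f = 3.
E1 (Δl = ±1): satisfied.
E2 (Δl = 0,±2, l_i+l_f ≥ 2): not satisfied.

E1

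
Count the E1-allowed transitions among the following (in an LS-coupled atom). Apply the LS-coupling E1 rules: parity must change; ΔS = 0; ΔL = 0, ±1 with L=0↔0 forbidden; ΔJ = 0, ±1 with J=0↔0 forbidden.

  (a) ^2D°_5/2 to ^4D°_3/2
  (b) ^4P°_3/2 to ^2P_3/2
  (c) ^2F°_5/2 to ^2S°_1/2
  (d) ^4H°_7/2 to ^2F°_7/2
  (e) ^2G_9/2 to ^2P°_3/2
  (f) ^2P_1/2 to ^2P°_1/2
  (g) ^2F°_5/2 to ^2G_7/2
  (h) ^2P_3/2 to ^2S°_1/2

3

(a) forbidden (parity, ΔS fail)
(b) forbidden (ΔS fails)
(c) forbidden (parity, ΔL, ΔJ fail)
(d) forbidden (parity, ΔS, ΔL fail)
(e) forbidden (ΔL, ΔJ fail)
(f) allowed
(g) allowed
(h) allowed
Total allowed: 3 of 8.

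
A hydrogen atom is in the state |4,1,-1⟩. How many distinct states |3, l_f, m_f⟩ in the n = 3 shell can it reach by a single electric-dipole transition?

4

E1 requires Δl = ±1, so l_f ∈ {0, 2}; with 0 ≤ l_f ≤ n_f−1 = 2, the allowed l_f values are {0, 2}.
For l_f = 0: m_f ∈ {m_i−1, m_i, m_i+1} ∩ [−0, 0] = {0} → 1 state.
For l_f = 2: m_f ∈ {m_i−1, m_i, m_i+1} ∩ [−2, 2] = {-2, -1, 0} → 3 states.
Total: 4.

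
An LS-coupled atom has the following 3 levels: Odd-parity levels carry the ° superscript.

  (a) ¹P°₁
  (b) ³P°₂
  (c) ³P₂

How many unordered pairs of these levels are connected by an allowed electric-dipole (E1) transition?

(a)–(b): forbidden (parity, ΔS).
(a)–(c): forbidden (ΔS).
(b)–(c): allowed.
Allowed pairs: 1 of 3.

1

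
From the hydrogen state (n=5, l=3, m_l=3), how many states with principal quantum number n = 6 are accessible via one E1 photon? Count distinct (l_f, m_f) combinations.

E1 requires Δl = ±1, so l_f ∈ {2, 4}; with 0 ≤ l_f ≤ n_f−1 = 5, the allowed l_f values are {2, 4}.
For l_f = 2: m_f ∈ {m_i−1, m_i, m_i+1} ∩ [−2, 2] = {2} → 1 state.
For l_f = 4: m_f ∈ {m_i−1, m_i, m_i+1} ∩ [−4, 4] = {2, 3, 4} → 3 states.
Total: 4.

4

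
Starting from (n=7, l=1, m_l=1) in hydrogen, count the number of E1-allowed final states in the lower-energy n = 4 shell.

4

E1 requires Δl = ±1, so l_f ∈ {0, 2}; with 0 ≤ l_f ≤ n_f−1 = 3, the allowed l_f values are {0, 2}.
For l_f = 0: m_f ∈ {m_i−1, m_i, m_i+1} ∩ [−0, 0] = {0} → 1 state.
For l_f = 2: m_f ∈ {m_i−1, m_i, m_i+1} ∩ [−2, 2] = {0, 1, 2} → 3 states.
Total: 4.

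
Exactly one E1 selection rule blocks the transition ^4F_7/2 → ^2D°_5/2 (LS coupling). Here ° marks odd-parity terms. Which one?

the ΔS = 0 rule

Parity must change: even → odd — ✓.
ΔS = 0: S: 3/2 → 1/2 — ✗.
ΔL = 0, ±1 (not L=0↔0): L: 3 → 2, ΔL = -1 — ✓.
ΔJ = 0, ±1 (not J=0↔0): J: 7/2 → 5/2, ΔJ = -1 — ✓.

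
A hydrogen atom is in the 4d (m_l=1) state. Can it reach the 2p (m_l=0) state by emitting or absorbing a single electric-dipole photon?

Δl = 1 − 2 = -1; the E1 rule Δl = ±1 is satisfied.
Δm_l = 0 − (1) = -1. E1 requires Δm_l = 0, ±1: satisfied.
All E1 selection rules are satisfied.

allowed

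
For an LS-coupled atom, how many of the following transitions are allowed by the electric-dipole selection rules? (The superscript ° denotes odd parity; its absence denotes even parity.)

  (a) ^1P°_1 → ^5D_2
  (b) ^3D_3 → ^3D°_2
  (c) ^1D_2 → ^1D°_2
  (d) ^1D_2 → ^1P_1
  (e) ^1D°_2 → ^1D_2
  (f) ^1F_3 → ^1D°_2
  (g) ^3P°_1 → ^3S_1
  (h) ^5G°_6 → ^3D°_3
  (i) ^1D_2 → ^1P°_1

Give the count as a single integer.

6

(a) forbidden (ΔS fails)
(b) allowed
(c) allowed
(d) forbidden (parity fails)
(e) allowed
(f) allowed
(g) allowed
(h) forbidden (parity, ΔS, ΔL, ΔJ fail)
(i) allowed
Total allowed: 6 of 9.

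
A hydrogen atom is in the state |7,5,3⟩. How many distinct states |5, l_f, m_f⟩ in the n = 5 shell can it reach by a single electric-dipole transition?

3

E1 requires Δl = ±1, so l_f ∈ {4, 6}; with 0 ≤ l_f ≤ n_f−1 = 4, the allowed l_f values are {4}.
For l_f = 4: m_f ∈ {m_i−1, m_i, m_i+1} ∩ [−4, 4] = {2, 3, 4} → 3 states.
Total: 3.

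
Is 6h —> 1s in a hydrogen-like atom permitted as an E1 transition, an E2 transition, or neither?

neither

Δl = 0 − 5 = -5; l_i + l_f = 5.
E1 (Δl = ±1): not satisfied.
E2 (Δl = 0,±2, l_i+l_f ≥ 2): not satisfied.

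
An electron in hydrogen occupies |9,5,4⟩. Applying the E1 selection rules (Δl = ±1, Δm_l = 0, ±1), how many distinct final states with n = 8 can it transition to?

5

E1 requires Δl = ±1, so l_f ∈ {4, 6}; with 0 ≤ l_f ≤ n_f−1 = 7, the allowed l_f values are {4, 6}.
For l_f = 4: m_f ∈ {m_i−1, m_i, m_i+1} ∩ [−4, 4] = {3, 4} → 2 states.
For l_f = 6: m_f ∈ {m_i−1, m_i, m_i+1} ∩ [−6, 6] = {3, 4, 5} → 3 states.
Total: 5.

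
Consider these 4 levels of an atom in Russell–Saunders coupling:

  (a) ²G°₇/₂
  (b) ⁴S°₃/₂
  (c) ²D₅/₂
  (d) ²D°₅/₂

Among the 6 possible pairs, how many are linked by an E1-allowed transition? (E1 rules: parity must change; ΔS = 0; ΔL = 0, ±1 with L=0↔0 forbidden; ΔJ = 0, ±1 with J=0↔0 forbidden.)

(a)–(b): forbidden (parity, ΔS, ΔL, ΔJ).
(a)–(c): forbidden (ΔL).
(a)–(d): forbidden (parity, ΔL).
(b)–(c): forbidden (ΔS, ΔL).
(b)–(d): forbidden (parity, ΔS, ΔL).
(c)–(d): allowed.
Allowed pairs: 1 of 6.

1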